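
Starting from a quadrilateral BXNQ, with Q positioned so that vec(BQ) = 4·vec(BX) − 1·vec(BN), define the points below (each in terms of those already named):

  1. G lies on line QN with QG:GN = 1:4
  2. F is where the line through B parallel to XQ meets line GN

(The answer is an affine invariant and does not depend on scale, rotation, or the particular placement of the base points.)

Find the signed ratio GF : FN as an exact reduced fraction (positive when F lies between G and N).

Choose coordinates B = (0, 0), X = (1, 0), N = (0, 1), Q = (4, -1).
1. G lies on line QN with QG:GN = 1:4 ⇒ G = (16/5, -3/5)
2. F is where the line through B parallel to XQ meets line GN ⇒ F = (6, -2)
F = G + t·(N−G) with t = -7/8, so GF:FN = t:(1−t) = -7/8:15/8

GF:FN = -7/15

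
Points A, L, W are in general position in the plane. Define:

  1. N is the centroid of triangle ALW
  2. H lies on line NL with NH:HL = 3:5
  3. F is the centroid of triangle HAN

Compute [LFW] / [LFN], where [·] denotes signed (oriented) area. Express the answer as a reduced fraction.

Assign A = (0, 0), L = (1, 0), W = (0, 1) — the answer is frame-independent, so this choice is without loss of generality.
1. N is the centroid of triangle ALW ⇒ N = (1/3, 1/3)
2. H lies on line NL with NH:HL = 3:5 ⇒ H = (7/12, 5/24)
3. F is the centroid of triangle HAN ⇒ F = (11/36, 13/72)
2·[LFW] = -37/72, 2·[LFN] = -1/9
[LFW]:[LFN] = -37/72:-1/9 = 37/8

[LFW]:[LFN] = 37/8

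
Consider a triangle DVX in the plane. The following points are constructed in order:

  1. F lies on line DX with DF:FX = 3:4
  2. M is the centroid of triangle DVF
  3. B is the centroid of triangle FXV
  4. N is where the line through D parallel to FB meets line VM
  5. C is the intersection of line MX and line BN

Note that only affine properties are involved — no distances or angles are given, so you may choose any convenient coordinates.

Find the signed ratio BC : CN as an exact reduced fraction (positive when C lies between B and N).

BC:CN = -35/66

Assign D = (0, 0), V = (1, 0), X = (0, 1) — the answer is frame-independent, so this choice is without loss of generality.
1. F lies on line DX with DF:FX = 3:4 ⇒ F = (0, 3/7)
2. M is the centroid of triangle DVF ⇒ M = (1/3, 1/7)
3. B is the centroid of triangle FXV ⇒ B = (1/3, 10/21)
4. N is where the line through D parallel to FB meets line VM ⇒ N = (3/5, 3/35)
5. C is the intersection of line MX and line BN ⇒ C = (1/31, 199/217)
C = B + t·(N−B) with t = -35/31, so BC:CN = t:(1−t) = -35/31:66/31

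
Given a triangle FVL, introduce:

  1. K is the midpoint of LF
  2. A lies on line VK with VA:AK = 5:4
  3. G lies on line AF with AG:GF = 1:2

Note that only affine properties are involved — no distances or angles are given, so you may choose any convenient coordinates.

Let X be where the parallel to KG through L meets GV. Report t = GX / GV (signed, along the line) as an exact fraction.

Choose coordinates F = (0, 0), V = (1, 0), L = (0, 1).
1. K is the midpoint of LF ⇒ K = (0, 1/2)
2. A lies on line VK with VA:AK = 5:4 ⇒ A = (4/9, 5/18)
3. G lies on line AF with AG:GF = 1:2 ⇒ G = (8/27, 5/27)
through L parallel to KG: direction (8/27, -17/54); meets GV at X = (224/243, 5/243)
X = G + t·(V−G) with t = 8/9

t = 8/9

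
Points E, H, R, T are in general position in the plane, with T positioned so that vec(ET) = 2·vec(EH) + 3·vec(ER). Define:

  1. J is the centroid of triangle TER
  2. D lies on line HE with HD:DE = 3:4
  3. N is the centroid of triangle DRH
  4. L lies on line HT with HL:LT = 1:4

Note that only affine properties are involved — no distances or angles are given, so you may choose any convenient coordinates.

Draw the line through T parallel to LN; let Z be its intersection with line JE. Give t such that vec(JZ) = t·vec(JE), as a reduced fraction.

Assign E = (0, 0), H = (1, 0), R = (0, 1), T = (2, 3) — the answer is frame-independent, so this choice is without loss of generality.
1. J is the centroid of triangle TER ⇒ J = (2/3, 4/3)
2. D lies on line HE with HD:DE = 3:4 ⇒ D = (4/7, 0)
3. N is the centroid of triangle DRH ⇒ N = (11/21, 1/3)
4. L lies on line HT with HL:LT = 1:4 ⇒ L = (6/5, 3/5)
through T parallel to LN: direction (-71/105, -4/15); meets JE at Z = (157/114, 157/57)
Z = J + t·(E−J) with t = -81/76

t = -81/76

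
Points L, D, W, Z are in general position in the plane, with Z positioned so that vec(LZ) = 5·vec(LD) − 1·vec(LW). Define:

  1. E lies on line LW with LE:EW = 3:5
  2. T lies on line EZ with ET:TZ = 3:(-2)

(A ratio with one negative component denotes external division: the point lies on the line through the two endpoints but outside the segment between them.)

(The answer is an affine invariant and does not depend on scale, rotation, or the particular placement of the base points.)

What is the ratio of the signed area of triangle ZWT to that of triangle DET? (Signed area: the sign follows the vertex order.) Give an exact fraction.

[ZWT]:[DET] = 25/6

Assign L = (0, 0), D = (1, 0), W = (0, 1), Z = (5, -1) — the answer is frame-independent, so this choice is without loss of generality.
1. E lies on line LW with LE:EW = 3:5 ⇒ E = (0, 3/8)
2. T lies on line EZ with ET:TZ = 3:(-2) ⇒ T = (15, -15/4)
2·[ZWT] = -25/4, 2·[DET] = -3/2
[ZWT]:[DET] = -25/4:-3/2 = 25/6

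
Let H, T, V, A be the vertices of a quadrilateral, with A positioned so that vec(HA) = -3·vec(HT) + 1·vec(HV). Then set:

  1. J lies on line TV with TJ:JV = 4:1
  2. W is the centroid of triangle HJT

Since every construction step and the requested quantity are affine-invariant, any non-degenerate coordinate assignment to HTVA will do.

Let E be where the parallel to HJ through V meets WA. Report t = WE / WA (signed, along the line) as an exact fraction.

Set H = (0, 0), T = (1, 0), V = (0, 1), A = (-3, 1); any affine frame gives the same invariant.
1. J lies on line TV with TJ:JV = 4:1 ⇒ J = (1/5, 4/5)
2. W is the centroid of triangle HJT ⇒ W = (2/5, 4/15)
through V parallel to HJ: direction (1/5, 4/5); meets WA at E = (-33/215, 83/215)
E = W + t·(A−W) with t = 7/43

t = 7/43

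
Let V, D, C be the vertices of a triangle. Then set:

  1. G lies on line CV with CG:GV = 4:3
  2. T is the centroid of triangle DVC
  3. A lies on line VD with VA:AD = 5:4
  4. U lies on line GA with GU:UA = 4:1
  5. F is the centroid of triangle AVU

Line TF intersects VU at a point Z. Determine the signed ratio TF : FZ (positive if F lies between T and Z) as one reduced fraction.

TF:FZ = -128/15

Assign V = (0, 0), D = (1, 0), C = (0, 1) — the answer is frame-independent, so this choice is without loss of generality.
1. G lies on line CV with CG:GV = 4:3 ⇒ G = (0, 3/7)
2. T is the centroid of triangle DVC ⇒ T = (1/3, 1/3)
3. A lies on line VD with VA:AD = 5:4 ⇒ A = (5/9, 0)
4. U lies on line GA with GU:UA = 4:1 ⇒ U = (4/9, 3/35)
5. F is the centroid of triangle AVU ⇒ F = (1/3, 1/35)
line TF meets VU at Z = (1/3, 9/140)
F = T + t·(Z−T) with t = 128/113, so TF:FZ = 128/113:-15/113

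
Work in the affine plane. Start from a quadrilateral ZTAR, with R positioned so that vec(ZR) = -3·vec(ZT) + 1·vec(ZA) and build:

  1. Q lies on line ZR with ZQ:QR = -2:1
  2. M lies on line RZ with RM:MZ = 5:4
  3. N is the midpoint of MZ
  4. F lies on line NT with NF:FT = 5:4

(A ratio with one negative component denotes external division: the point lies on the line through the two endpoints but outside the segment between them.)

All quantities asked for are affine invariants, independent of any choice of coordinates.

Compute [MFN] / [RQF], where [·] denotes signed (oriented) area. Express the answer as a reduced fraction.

[MFN]:[RQF] = 2/9

Work in coordinates with Z = (0, 0), T = (1, 0), A = (0, 1), R = (-3, 1).
1. Q lies on line ZR with ZQ:QR = -2:1 ⇒ Q = (-6, 2)
2. M lies on line RZ with RM:MZ = 5:4 ⇒ M = (-4/3, 4/9)
3. N is the midpoint of MZ ⇒ N = (-2/3, 2/9)
4. F lies on line NT with NF:FT = 5:4 ⇒ F = (7/27, 8/81)
2·[MFN] = -10/81, 2·[RQF] = -5/9
[MFN]:[RQF] = -10/81:-5/9 = 2/9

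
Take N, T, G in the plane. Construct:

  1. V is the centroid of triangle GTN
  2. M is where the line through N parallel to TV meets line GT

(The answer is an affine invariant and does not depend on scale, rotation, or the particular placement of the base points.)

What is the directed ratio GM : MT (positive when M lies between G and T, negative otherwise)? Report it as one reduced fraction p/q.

Choose coordinates N = (0, 0), T = (1, 0), G = (0, 1).
1. V is the centroid of triangle GTN ⇒ V = (1/3, 1/3)
2. M is where the line through N parallel to TV meets line GT ⇒ M = (2, -1)
M = G + t·(T−G) with t = 2, so GM:MT = t:(1−t) = 2:-1

GM:MT = -2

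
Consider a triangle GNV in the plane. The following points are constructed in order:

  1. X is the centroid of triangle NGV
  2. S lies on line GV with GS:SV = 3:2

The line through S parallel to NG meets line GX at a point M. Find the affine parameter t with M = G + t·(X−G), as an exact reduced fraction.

Set G = (0, 0), N = (1, 0), V = (0, 1); any affine frame gives the same invariant.
1. X is the centroid of triangle NGV ⇒ X = (1/3, 1/3)
2. S lies on line GV with GS:SV = 3:2 ⇒ S = (0, 3/5)
through S parallel to NG: direction (-1, 0); meets GX at M = (3/5, 3/5)
M = G + t·(X−G) with t = 9/5

t = 9/5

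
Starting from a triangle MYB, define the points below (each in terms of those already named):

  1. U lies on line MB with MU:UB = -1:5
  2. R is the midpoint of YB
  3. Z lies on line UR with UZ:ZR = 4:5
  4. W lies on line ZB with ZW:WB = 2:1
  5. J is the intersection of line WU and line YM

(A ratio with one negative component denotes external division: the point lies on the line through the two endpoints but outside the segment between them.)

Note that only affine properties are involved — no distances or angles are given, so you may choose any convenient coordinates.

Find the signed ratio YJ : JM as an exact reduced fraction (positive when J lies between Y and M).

Assign M = (0, 0), Y = (1, 0), B = (0, 1) — the answer is frame-independent, so this choice is without loss of generality.
1. U lies on line MB with MU:UB = -1:5 ⇒ U = (0, -1/4)
2. R is the midpoint of YB ⇒ R = (1/2, 1/2)
3. Z lies on line UR with UZ:ZR = 4:5 ⇒ Z = (2/9, 1/12)
4. W lies on line ZB with ZW:WB = 2:1 ⇒ W = (2/27, 25/36)
5. J is the intersection of line WU and line YM ⇒ J = (1/51, 0)
J = Y + t·(M−Y) with t = 50/51, so YJ:JM = t:(1−t) = 50/51:1/51

YJ:JM = 50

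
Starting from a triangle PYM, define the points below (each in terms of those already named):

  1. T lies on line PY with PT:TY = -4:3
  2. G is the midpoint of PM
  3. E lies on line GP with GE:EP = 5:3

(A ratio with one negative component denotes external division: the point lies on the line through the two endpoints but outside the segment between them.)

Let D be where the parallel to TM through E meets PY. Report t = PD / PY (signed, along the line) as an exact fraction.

t = 3/4

Work in coordinates with P = (0, 0), Y = (1, 0), M = (0, 1).
1. T lies on line PY with PT:TY = -4:3 ⇒ T = (4, 0)
2. G is the midpoint of PM ⇒ G = (0, 1/2)
3. E lies on line GP with GE:EP = 5:3 ⇒ E = (0, 3/16)
through E parallel to TM: direction (-4, 1); meets PY at D = (3/4, 0)
D = P + t·(Y−P) with t = 3/4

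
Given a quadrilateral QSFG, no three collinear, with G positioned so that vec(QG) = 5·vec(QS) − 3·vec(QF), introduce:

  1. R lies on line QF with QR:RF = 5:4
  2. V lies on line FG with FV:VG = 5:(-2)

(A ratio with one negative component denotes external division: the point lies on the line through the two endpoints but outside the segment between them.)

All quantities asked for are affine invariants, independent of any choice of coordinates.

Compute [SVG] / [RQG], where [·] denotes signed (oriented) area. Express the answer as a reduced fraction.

[SVG]:[RQG] = 6/25

Assign Q = (0, 0), S = (1, 0), F = (0, 1), G = (5, -3) — the answer is frame-independent, so this choice is without loss of generality.
1. R lies on line QF with QR:RF = 5:4 ⇒ R = (0, 5/9)
2. V lies on line FG with FV:VG = 5:(-2) ⇒ V = (25/3, -17/3)
2·[SVG] = 2/3, 2·[RQG] = 25/9
[SVG]:[RQG] = 2/3:25/9 = 6/25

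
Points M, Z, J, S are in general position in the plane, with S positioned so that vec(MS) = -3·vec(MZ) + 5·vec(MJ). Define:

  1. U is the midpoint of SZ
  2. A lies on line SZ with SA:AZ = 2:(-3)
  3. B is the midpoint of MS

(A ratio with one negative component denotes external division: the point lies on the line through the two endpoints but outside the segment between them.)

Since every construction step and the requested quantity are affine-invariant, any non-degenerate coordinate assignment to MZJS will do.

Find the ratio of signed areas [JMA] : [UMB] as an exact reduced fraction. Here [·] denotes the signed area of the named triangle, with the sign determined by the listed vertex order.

[JMA]:[UMB] = 44/5

Choose coordinates M = (0, 0), Z = (1, 0), J = (0, 1), S = (-3, 5).
1. U is the midpoint of SZ ⇒ U = (-1, 5/2)
2. A lies on line SZ with SA:AZ = 2:(-3) ⇒ A = (-11, 15)
3. B is the midpoint of MS ⇒ B = (-3/2, 5/2)
2·[JMA] = -11, 2·[UMB] = -5/4
[JMA]:[UMB] = -11:-5/4 = 44/5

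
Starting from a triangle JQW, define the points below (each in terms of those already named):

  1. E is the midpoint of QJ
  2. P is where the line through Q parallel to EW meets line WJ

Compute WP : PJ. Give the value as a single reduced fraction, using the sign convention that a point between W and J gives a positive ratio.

Assign J = (0, 0), Q = (1, 0), W = (0, 1) — the answer is frame-independent, so this choice is without loss of generality.
1. E is the midpoint of QJ ⇒ E = (1/2, 0)
2. P is where the line through Q parallel to EW meets line WJ ⇒ P = (0, 2)
P = W + t·(J−W) with t = -1, so WP:PJ = t:(1−t) = -1:2

WP:PJ = -1/2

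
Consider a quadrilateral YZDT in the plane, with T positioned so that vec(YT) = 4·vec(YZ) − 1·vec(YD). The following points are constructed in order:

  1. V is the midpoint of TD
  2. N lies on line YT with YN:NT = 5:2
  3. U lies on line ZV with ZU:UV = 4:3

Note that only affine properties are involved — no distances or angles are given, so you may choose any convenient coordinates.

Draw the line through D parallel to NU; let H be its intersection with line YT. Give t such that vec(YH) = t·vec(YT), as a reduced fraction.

t = 9/11

Set Y = (0, 0), Z = (1, 0), D = (0, 1), T = (4, -1); any affine frame gives the same invariant.
1. V is the midpoint of TD ⇒ V = (2, 0)
2. N lies on line YT with YN:NT = 5:2 ⇒ N = (20/7, -5/7)
3. U lies on line ZV with ZU:UV = 4:3 ⇒ U = (11/7, 0)
through D parallel to NU: direction (-9/7, 5/7); meets YT at H = (36/11, -9/11)
H = Y + t·(T−Y) with t = 9/11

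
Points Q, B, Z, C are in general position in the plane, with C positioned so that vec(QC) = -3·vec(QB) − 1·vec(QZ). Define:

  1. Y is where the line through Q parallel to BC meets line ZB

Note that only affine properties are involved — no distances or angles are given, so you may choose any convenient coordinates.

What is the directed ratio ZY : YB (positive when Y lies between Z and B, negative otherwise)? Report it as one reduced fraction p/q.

Assign Q = (0, 0), B = (1, 0), Z = (0, 1), C = (-3, -1) — the answer is frame-independent, so this choice is without loss of generality.
1. Y is where the line through Q parallel to BC meets line ZB ⇒ Y = (4/5, 1/5)
Y = Z + t·(B−Z) with t = 4/5, so ZY:YB = t:(1−t) = 4/5:1/5

ZY:YB = 4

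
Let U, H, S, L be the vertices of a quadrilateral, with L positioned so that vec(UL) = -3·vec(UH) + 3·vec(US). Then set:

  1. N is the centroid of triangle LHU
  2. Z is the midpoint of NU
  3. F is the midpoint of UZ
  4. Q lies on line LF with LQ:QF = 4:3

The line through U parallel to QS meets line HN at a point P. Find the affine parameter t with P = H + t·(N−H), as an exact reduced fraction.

t = -9/14

Assign U = (0, 0), H = (1, 0), S = (0, 1), L = (-3, 3) — the answer is frame-independent, so this choice is without loss of generality.
1. N is the centroid of triangle LHU ⇒ N = (-2/3, 1)
2. Z is the midpoint of NU ⇒ Z = (-1/3, 1/2)
3. F is the midpoint of UZ ⇒ F = (-1/6, 1/4)
4. Q lies on line LF with LQ:QF = 4:3 ⇒ Q = (-29/21, 10/7)
through U parallel to QS: direction (29/21, -3/7); meets HN at P = (29/14, -9/14)
P = H + t·(N−H) with t = -9/14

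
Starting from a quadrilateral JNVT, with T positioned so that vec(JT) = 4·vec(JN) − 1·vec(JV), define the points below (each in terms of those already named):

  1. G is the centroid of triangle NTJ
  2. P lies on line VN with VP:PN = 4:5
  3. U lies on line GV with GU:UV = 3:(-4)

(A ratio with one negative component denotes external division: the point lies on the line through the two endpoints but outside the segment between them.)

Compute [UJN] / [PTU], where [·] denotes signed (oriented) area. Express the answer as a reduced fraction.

Assign J = (0, 0), N = (1, 0), V = (0, 1), T = (4, -1) — the answer is frame-independent, so this choice is without loss of generality.
1. G is the centroid of triangle NTJ ⇒ G = (5/3, -1/3)
2. P lies on line VN with VP:PN = 4:5 ⇒ P = (4/9, 5/9)
3. U lies on line GV with GU:UV = 3:(-4) ⇒ U = (20/3, -13/3)
2·[UJN] = -13/3, 2·[PTU] = -208/27
[UJN]:[PTU] = -13/3:-208/27 = 9/16

[UJN]:[PTU] = 9/16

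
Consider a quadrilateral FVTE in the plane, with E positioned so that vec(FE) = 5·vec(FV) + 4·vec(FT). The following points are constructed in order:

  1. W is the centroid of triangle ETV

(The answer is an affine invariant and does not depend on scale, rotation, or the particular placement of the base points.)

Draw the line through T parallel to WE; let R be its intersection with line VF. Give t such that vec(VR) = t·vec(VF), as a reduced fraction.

Work in coordinates with F = (0, 0), V = (1, 0), T = (0, 1), E = (5, 4).
1. W is the centroid of triangle ETV ⇒ W = (2, 5/3)
through T parallel to WE: direction (3, 7/3); meets VF at R = (-9/7, 0)
R = V + t·(F−V) with t = 16/7

t = 16/7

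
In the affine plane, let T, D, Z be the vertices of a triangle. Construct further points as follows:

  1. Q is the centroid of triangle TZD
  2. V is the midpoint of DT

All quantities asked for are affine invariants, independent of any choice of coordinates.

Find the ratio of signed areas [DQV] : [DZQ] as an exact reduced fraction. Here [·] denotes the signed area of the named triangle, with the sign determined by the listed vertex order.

[DQV]:[DZQ] = 1/2

Work in coordinates with T = (0, 0), D = (1, 0), Z = (0, 1).
1. Q is the centroid of triangle TZD ⇒ Q = (1/3, 1/3)
2. V is the midpoint of DT ⇒ V = (1/2, 0)
2·[DQV] = 1/6, 2·[DZQ] = 1/3
[DQV]:[DZQ] = 1/6:1/3 = 1/2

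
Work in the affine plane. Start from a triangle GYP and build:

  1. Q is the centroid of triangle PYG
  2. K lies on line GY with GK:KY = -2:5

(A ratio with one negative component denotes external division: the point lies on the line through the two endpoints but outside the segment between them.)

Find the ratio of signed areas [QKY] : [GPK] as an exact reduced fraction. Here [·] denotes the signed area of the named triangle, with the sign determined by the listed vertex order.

Assign G = (0, 0), Y = (1, 0), P = (0, 1) — the answer is frame-independent, so this choice is without loss of generality.
1. Q is the centroid of triangle PYG ⇒ Q = (1/3, 1/3)
2. K lies on line GY with GK:KY = -2:5 ⇒ K = (-2/3, 0)
2·[QKY] = 5/9, 2·[GPK] = 2/3
[QKY]:[GPK] = 5/9:2/3 = 5/6

[QKY]:[GPK] = 5/6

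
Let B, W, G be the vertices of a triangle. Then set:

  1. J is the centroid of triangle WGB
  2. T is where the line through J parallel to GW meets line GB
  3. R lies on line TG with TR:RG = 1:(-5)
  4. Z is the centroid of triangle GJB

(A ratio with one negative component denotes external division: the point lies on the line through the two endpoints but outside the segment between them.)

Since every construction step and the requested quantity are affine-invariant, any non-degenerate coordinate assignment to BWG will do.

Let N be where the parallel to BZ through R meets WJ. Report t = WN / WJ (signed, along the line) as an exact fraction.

Work in coordinates with B = (0, 0), W = (1, 0), G = (0, 1).
1. J is the centroid of triangle WGB ⇒ J = (1/3, 1/3)
2. T is where the line through J parallel to GW meets line GB ⇒ T = (0, 2/3)
3. R lies on line TG with TR:RG = 1:(-5) ⇒ R = (0, 7/12)
4. Z is the centroid of triangle GJB ⇒ Z = (1/9, 4/9)
through R parallel to BZ: direction (1/9, 4/9); meets WJ at N = (-1/54, 55/108)
N = W + t·(J−W) with t = 55/36

t = 55/36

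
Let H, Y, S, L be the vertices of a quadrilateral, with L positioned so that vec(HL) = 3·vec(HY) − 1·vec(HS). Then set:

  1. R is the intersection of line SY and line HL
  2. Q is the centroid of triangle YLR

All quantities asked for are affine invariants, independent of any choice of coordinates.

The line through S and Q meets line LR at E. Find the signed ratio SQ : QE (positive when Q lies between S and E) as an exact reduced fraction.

SQ:QE = 8

Choose coordinates H = (0, 0), Y = (1, 0), S = (0, 1), L = (3, -1).
1. R is the intersection of line SY and line HL ⇒ R = (3/2, -1/2)
2. Q is the centroid of triangle YLR ⇒ Q = (11/6, -1/2)
line SQ meets LR at E = (33/16, -11/16)
Q = S + t·(E−S) with t = 8/9, so SQ:QE = 8/9:1/9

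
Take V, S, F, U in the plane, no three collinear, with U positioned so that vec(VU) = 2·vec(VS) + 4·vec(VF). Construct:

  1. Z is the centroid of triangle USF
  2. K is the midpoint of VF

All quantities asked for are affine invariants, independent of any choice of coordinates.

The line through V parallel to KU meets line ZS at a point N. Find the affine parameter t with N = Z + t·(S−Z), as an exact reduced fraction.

t = -1/20

Choose coordinates V = (0, 0), S = (1, 0), F = (0, 1), U = (2, 4).
1. Z is the centroid of triangle USF ⇒ Z = (1, 5/3)
2. K is the midpoint of VF ⇒ K = (0, 1/2)
through V parallel to KU: direction (2, 7/2); meets ZS at N = (1, 7/4)
N = Z + t·(S−Z) with t = -1/20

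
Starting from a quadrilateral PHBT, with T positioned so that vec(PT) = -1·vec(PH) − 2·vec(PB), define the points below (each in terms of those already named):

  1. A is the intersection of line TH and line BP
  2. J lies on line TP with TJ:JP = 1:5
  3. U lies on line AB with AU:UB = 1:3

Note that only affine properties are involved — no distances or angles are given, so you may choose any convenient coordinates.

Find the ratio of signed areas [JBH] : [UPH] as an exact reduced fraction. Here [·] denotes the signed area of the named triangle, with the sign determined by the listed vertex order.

Set P = (0, 0), H = (1, 0), B = (0, 1), T = (-1, -2); any affine frame gives the same invariant.
1. A is the intersection of line TH and line BP ⇒ A = (0, -1)
2. J lies on line TP with TJ:JP = 1:5 ⇒ J = (-5/6, -5/3)
3. U lies on line AB with AU:UB = 1:3 ⇒ U = (0, -1/2)
2·[JBH] = -7/2, 2·[UPH] = -1/2
[JBH]:[UPH] = -7/2:-1/2 = 7

[JBH]:[UPH] = 7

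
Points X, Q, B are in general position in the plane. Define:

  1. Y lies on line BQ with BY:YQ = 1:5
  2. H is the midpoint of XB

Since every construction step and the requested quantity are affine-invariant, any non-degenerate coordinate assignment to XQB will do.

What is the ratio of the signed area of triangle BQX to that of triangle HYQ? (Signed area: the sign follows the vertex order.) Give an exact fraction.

[BQX]:[HYQ] = 12/5

Assign X = (0, 0), Q = (1, 0), B = (0, 1) — the answer is frame-independent, so this choice is without loss of generality.
1. Y lies on line BQ with BY:YQ = 1:5 ⇒ Y = (1/6, 5/6)
2. H is the midpoint of XB ⇒ H = (0, 1/2)
2·[BQX] = -1, 2·[HYQ] = -5/12
[BQX]:[HYQ] = -1:-5/12 = 12/5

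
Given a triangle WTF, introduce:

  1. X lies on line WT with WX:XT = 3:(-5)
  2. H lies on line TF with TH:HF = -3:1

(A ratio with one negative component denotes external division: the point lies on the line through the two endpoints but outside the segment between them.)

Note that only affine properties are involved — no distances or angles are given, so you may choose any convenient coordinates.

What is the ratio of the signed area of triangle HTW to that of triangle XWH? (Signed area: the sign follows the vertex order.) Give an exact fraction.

Assign W = (0, 0), T = (1, 0), F = (0, 1) — the answer is frame-independent, so this choice is without loss of generality.
1. X lies on line WT with WX:XT = 3:(-5) ⇒ X = (-3/2, 0)
2. H lies on line TF with TH:HF = -3:1 ⇒ H = (-1/2, 3/2)
2·[HTW] = -3/2, 2·[XWH] = 9/4
[HTW]:[XWH] = -3/2:9/4 = -2/3

[HTW]:[XWH] = -2/3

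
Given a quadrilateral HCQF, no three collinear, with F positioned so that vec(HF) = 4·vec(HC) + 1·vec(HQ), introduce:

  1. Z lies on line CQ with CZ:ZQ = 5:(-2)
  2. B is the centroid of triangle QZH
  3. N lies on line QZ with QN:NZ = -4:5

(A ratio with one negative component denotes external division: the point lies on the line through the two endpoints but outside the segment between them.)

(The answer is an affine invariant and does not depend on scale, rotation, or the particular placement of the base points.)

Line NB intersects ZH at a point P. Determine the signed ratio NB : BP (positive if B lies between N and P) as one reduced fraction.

NB:BP = 14

Assign H = (0, 0), C = (1, 0), Q = (0, 1), F = (4, 1) — the answer is frame-independent, so this choice is without loss of generality.
1. Z lies on line CQ with CZ:ZQ = 5:(-2) ⇒ Z = (-2/3, 5/3)
2. B is the centroid of triangle QZH ⇒ B = (-2/9, 8/9)
3. N lies on line QZ with QN:NZ = -4:5 ⇒ N = (8/3, -5/3)
line NB meets ZH at P = (-3/7, 15/14)
B = N + t·(P−N) with t = 14/15, so NB:BP = 14/15:1/15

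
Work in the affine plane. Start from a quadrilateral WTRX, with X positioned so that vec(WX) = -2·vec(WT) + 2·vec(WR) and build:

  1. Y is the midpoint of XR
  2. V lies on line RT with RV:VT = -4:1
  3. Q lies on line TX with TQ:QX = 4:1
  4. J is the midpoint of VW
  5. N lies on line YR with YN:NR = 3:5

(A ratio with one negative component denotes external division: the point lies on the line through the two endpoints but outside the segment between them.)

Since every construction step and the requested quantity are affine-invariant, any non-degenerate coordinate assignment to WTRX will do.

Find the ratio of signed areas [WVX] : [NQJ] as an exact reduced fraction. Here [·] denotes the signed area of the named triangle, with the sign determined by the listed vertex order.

Set W = (0, 0), T = (1, 0), R = (0, 1), X = (-2, 2); any affine frame gives the same invariant.
1. Y is the midpoint of XR ⇒ Y = (-1, 3/2)
2. V lies on line RT with RV:VT = -4:1 ⇒ V = (4/3, -1/3)
3. Q lies on line TX with TQ:QX = 4:1 ⇒ Q = (-7/5, 8/5)
4. J is the midpoint of VW ⇒ J = (2/3, -1/6)
5. N lies on line YR with YN:NR = 3:5 ⇒ N = (-5/8, 21/16)
2·[WVX] = 2, 2·[NQJ] = 31/40
[WVX]:[NQJ] = 2:31/40 = 80/31

[WVX]:[NQJ] = 80/31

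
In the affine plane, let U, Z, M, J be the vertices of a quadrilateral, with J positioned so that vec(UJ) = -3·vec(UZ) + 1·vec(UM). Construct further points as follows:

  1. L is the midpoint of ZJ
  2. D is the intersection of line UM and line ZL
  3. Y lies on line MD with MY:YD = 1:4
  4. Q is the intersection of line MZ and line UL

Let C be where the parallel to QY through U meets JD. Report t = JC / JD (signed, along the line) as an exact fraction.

t = 71/81

Choose coordinates U = (0, 0), Z = (1, 0), M = (0, 1), J = (-3, 1).
1. L is the midpoint of ZJ ⇒ L = (-1, 1/2)
2. D is the intersection of line UM and line ZL ⇒ D = (0, 1/4)
3. Y lies on line MD with MY:YD = 1:4 ⇒ Y = (0, 17/20)
4. Q is the intersection of line MZ and line UL ⇒ Q = (2, -1)
through U parallel to QY: direction (-2, 37/20); meets JD at C = (-10/27, 37/108)
C = J + t·(D−J) with t = 71/81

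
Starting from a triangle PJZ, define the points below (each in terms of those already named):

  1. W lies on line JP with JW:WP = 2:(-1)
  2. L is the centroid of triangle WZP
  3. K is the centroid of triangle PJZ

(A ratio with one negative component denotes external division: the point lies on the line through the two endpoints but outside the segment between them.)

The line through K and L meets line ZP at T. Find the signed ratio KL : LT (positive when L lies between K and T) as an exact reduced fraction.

Set P = (0, 0), J = (1, 0), Z = (0, 1); any affine frame gives the same invariant.
1. W lies on line JP with JW:WP = 2:(-1) ⇒ W = (-1, 0)
2. L is the centroid of triangle WZP ⇒ L = (-1/3, 1/3)
3. K is the centroid of triangle PJZ ⇒ K = (1/3, 1/3)
line KL meets ZP at T = (0, 1/3)
L = K + t·(T−K) with t = 2, so KL:LT = 2:-1

KL:LT = -2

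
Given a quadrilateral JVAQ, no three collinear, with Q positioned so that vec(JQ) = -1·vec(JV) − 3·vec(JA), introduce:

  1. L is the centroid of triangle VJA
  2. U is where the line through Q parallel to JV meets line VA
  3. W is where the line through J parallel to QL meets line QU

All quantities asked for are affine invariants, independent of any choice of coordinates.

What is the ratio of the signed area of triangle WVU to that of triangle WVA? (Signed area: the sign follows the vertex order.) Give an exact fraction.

[WVU]:[WVA] = -3

Work in coordinates with J = (0, 0), V = (1, 0), A = (0, 1), Q = (-1, -3).
1. L is the centroid of triangle VJA ⇒ L = (1/3, 1/3)
2. U is where the line through Q parallel to JV meets line VA ⇒ U = (4, -3)
3. W is where the line through J parallel to QL meets line QU ⇒ W = (-6/5, -3)
2·[WVU] = -78/5, 2·[WVA] = 26/5
[WVU]:[WVA] = -78/5:26/5 = -3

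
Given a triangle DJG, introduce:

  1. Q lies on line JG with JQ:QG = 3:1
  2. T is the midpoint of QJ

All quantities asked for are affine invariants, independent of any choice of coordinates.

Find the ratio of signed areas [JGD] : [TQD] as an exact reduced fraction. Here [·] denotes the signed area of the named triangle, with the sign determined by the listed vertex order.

[JGD]:[TQD] = 8/3

Set D = (0, 0), J = (1, 0), G = (0, 1); any affine frame gives the same invariant.
1. Q lies on line JG with JQ:QG = 3:1 ⇒ Q = (1/4, 3/4)
2. T is the midpoint of QJ ⇒ T = (5/8, 3/8)
2·[JGD] = 1, 2·[TQD] = 3/8
[JGD]:[TQD] = 1:3/8 = 8/3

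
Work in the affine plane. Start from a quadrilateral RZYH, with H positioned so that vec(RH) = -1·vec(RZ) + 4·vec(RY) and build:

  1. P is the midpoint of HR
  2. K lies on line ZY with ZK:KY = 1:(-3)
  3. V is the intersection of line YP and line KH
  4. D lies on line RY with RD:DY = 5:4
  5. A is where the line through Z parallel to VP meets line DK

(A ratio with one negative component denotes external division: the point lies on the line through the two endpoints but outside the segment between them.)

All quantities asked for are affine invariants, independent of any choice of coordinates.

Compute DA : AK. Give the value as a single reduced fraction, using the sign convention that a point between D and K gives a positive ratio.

Choose coordinates R = (0, 0), Z = (1, 0), Y = (0, 1), H = (-1, 4).
1. P is the midpoint of HR ⇒ P = (-1/2, 2)
2. K lies on line ZY with ZK:KY = 1:(-3) ⇒ K = (3/2, -1/2)
3. V is the intersection of line YP and line KH ⇒ V = (-6, 13)
4. D lies on line RY with RD:DY = 5:4 ⇒ D = (0, 5/9)
5. A is where the line through Z parallel to VP meets line DK ⇒ A = (39/35, -8/35)
A = D + t·(K−D) with t = 26/35, so DA:AK = t:(1−t) = 26/35:9/35

DA:AK = 26/9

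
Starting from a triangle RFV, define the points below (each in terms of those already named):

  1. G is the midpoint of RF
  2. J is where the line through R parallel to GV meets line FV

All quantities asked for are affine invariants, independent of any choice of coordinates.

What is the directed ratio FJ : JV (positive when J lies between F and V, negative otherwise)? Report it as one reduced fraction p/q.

Set R = (0, 0), F = (1, 0), V = (0, 1); any affine frame gives the same invariant.
1. G is the midpoint of RF ⇒ G = (1/2, 0)
2. J is where the line through R parallel to GV meets line FV ⇒ J = (-1, 2)
J = F + t·(V−F) with t = 2, so FJ:JV = t:(1−t) = 2:-1

FJ:JV = -2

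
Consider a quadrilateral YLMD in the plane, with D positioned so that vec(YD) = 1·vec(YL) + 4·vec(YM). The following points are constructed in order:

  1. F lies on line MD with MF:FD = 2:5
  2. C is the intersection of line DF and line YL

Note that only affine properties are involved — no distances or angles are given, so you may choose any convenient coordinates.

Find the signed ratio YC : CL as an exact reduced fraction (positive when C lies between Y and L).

YC:CL = -1/4

Assign Y = (0, 0), L = (1, 0), M = (0, 1), D = (1, 4) — the answer is frame-independent, so this choice is without loss of generality.
1. F lies on line MD with MF:FD = 2:5 ⇒ F = (2/7, 13/7)
2. C is the intersection of line DF and line YL ⇒ C = (-1/3, 0)
C = Y + t·(L−Y) with t = -1/3, so YC:CL = t:(1−t) = -1/3:4/3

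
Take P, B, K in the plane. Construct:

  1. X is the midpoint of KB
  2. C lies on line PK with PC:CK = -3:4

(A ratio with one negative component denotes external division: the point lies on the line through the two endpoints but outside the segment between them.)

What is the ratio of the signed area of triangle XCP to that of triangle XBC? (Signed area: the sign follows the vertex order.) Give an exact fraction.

[XCP]:[XBC] = 3/4

Choose coordinates P = (0, 0), B = (1, 0), K = (0, 1).
1. X is the midpoint of KB ⇒ X = (1/2, 1/2)
2. C lies on line PK with PC:CK = -3:4 ⇒ C = (0, -3)
2·[XCP] = -3/2, 2·[XBC] = -2
[XCP]:[XBC] = -3/2:-2 = 3/4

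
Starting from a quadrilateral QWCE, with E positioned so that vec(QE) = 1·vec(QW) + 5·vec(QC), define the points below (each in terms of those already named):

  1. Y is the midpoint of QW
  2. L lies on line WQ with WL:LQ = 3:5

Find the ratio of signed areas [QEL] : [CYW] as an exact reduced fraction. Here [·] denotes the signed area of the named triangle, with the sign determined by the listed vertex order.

[QEL]:[CYW] = -25/4

Assign Q = (0, 0), W = (1, 0), C = (0, 1), E = (1, 5) — the answer is frame-independent, so this choice is without loss of generality.
1. Y is the midpoint of QW ⇒ Y = (1/2, 0)
2. L lies on line WQ with WL:LQ = 3:5 ⇒ L = (5/8, 0)
2·[QEL] = -25/8, 2·[CYW] = 1/2
[QEL]:[CYW] = -25/8:1/2 = -25/4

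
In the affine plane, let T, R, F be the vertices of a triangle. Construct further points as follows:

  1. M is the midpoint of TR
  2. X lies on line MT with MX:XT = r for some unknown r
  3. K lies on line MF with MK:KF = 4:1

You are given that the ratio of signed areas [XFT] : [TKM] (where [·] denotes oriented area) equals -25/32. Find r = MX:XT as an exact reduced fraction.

Set T = (0, 0), R = (1, 0), F = (0, 1); any affine frame gives the same invariant.
1. M is the midpoint of TR ⇒ M = (1/2, 0)
2. With MX:XT = r, write λ = r/(r+1) so X = M + λ·(T−M); X is affine-linear in λ
3. K lies on line MF with MK:KF = 4:1 ⇒ K = (1/10, 4/5)
Every point depending on X is an affine combination of X and λ-independent points, so each such coordinate is linear in λ; the λ² term in each signed area is a multiple of (T−M)×(T−M) = 0, so 2·[XFT] and 2·[TKM] are each linear in λ. Evaluating at λ=0 and λ=1:
  2·[XFT] = -1/2·λ + 1/2,   2·[TKM] = -2/5
So [XFT]:[TKM] = (-1/2·λ + 1/2) / (-2/5). Setting this equal to -25/32:
  -1/2·λ + 1/2 = -25/32·(-2/5)  ⇒  λ = 3/8
Then r = λ/(1−λ) = (3/8)/(5/8) = 3/5. Check: with r = 3/5, X = (5/16, 0) and [XFT]:[TKM] = -25/32 as required.

r = 3/5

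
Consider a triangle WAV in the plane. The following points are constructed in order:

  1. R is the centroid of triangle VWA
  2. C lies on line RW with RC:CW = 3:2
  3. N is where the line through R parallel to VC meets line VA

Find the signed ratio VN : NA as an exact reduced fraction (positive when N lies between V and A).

Choose coordinates W = (0, 0), A = (1, 0), V = (0, 1).
1. R is the centroid of triangle VWA ⇒ R = (1/3, 1/3)
2. C lies on line RW with RC:CW = 3:2 ⇒ C = (2/15, 2/15)
3. N is where the line through R parallel to VC meets line VA ⇒ N = (3/11, 8/11)
N = V + t·(A−V) with t = 3/11, so VN:NA = t:(1−t) = 3/11:8/11

VN:NA = 3/8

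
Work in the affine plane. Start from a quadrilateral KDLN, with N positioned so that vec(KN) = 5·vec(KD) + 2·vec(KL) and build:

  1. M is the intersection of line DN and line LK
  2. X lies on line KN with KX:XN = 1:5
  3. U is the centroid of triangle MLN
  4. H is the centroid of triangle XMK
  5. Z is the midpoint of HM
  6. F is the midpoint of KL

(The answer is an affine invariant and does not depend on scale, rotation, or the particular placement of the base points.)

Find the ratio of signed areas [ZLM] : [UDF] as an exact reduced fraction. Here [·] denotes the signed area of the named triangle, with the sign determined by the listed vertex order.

Assign K = (0, 0), D = (1, 0), L = (0, 1), N = (5, 2) — the answer is frame-independent, so this choice is without loss of generality.
1. M is the intersection of line DN and line LK ⇒ M = (0, -1/2)
2. X lies on line KN with KX:XN = 1:5 ⇒ X = (5/6, 1/3)
3. U is the centroid of triangle MLN ⇒ U = (5/3, 5/6)
4. H is the centroid of triangle XMK ⇒ H = (5/18, -1/18)
5. Z is the midpoint of HM ⇒ Z = (5/36, -5/18)
6. F is the midpoint of KL ⇒ F = (0, 1/2)
2·[ZLM] = 5/24, 2·[UDF] = -7/6
[ZLM]:[UDF] = 5/24:-7/6 = -5/28

[ZLM]:[UDF] = -5/28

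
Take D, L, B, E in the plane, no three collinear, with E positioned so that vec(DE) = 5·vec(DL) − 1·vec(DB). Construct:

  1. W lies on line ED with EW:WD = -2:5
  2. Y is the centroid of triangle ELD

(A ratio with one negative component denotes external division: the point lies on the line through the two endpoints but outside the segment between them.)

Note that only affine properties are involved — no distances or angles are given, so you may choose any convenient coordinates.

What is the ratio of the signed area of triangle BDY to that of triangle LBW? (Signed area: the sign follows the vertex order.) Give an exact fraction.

[BDY]:[LBW] = -6/17

Assign D = (0, 0), L = (1, 0), B = (0, 1), E = (5, -1) — the answer is frame-independent, so this choice is without loss of generality.
1. W lies on line ED with EW:WD = -2:5 ⇒ W = (25/3, -5/3)
2. Y is the centroid of triangle ELD ⇒ Y = (2, -1/3)
2·[BDY] = 2, 2·[LBW] = -17/3
[BDY]:[LBW] = 2:-17/3 = -6/17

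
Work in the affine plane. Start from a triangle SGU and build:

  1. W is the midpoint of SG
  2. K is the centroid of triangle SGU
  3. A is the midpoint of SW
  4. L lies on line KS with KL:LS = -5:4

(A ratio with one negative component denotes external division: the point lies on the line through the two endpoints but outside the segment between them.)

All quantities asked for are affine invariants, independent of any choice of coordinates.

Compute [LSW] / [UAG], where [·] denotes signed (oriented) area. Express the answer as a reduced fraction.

[LSW]:[UAG] = -8/9

Work in coordinates with S = (0, 0), G = (1, 0), U = (0, 1).
1. W is the midpoint of SG ⇒ W = (1/2, 0)
2. K is the centroid of triangle SGU ⇒ K = (1/3, 1/3)
3. A is the midpoint of SW ⇒ A = (1/4, 0)
4. L lies on line KS with KL:LS = -5:4 ⇒ L = (-4/3, -4/3)
2·[LSW] = -2/3, 2·[UAG] = 3/4
[LSW]:[UAG] = -2/3:3/4 = -8/9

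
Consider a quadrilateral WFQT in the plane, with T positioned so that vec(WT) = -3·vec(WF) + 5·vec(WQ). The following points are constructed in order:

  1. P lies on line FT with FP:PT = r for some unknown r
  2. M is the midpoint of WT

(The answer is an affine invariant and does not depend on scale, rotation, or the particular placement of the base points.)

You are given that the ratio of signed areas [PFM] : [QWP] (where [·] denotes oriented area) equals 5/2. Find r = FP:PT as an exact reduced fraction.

Work in coordinates with W = (0, 0), F = (1, 0), Q = (0, 1), T = (-3, 5).
1. With FP:PT = r, write λ = r/(r+1) so P = F + λ·(T−F); P is affine-linear in λ
2. M is the midpoint of WT ⇒ M = (-3/2, 5/2)
Every point depending on P is an affine combination of P and λ-independent points, so each such coordinate is linear in λ; the λ² term in each signed area is a multiple of (T−F)×(T−F) = 0, so 2·[PFM] and 2·[QWP] are each linear in λ. Evaluating at λ=0 and λ=1:
  2·[PFM] = -5/2·λ,   2·[QWP] = -4·λ + 1
So [PFM]:[QWP] = (-5/2·λ) / (-4·λ + 1). Setting this equal to 5/2:
  -5/2·λ = 5/2·(-4·λ + 1)  ⇒  λ = 1/3
Then r = λ/(1−λ) = (1/3)/(2/3) = 1/2. Check: with r = 1/2, P = (-1/3, 5/3) and [PFM]:[QWP] = 5/2 as required.

r = 1/2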